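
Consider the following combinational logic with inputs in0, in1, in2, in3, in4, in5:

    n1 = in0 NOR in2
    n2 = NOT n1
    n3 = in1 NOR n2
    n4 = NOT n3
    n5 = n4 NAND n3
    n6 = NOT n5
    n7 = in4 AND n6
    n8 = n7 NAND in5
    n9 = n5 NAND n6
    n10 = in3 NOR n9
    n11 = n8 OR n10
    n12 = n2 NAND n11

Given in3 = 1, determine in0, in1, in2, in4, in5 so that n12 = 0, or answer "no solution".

in0=0, in1=0, in2=1, in4=0, in5=1

n12 = n2 NAND n11 must be 0, so both n2 = 1 and n11 = 1.
n2 = NOT n1 must be 1, so n1 = 0.
Check with in3 = 1 and in0=0, in1=0, in2=1, in4=0, in5=1:
n1 = in0 NOR in2 = 0 NOR 1 = 0
n2 = NOT n1 = NOT 0 = 1
n3 = in1 NOR n2 = 0 NOR 1 = 0
n4 = NOT n3 = NOT 0 = 1
n5 = n4 NAND n3 = 1 NAND 0 = 1
n6 = NOT n5 = NOT 1 = 0
n7 = in4 AND n6 = 0 AND 0 = 0
n8 = n7 NAND in5 = 0 NAND 1 = 1
n9 = n5 NAND n6 = 1 NAND 0 = 1
n10 = in3 NOR n9 = 1 NOR 1 = 0
n11 = n8 OR n10 = 1 OR 0 = 1
n12 = n2 NAND n11 = 1 NAND 1 = 0
So n12 = 0.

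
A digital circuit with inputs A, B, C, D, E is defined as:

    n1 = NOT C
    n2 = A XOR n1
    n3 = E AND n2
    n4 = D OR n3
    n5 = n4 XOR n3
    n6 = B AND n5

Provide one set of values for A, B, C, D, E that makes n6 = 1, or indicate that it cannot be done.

n6 = B AND n5 must be 1, so both B = 1 and n5 = 1.
n5 = n4 XOR n3 must be 1, so n4 and n3 differ.
Check with A=0, B=1, C=1, D=1, E=1:
n1 = NOT C = NOT 1 = 0
n2 = A XOR n1 = 0 XOR 0 = 0
n3 = E AND n2 = 1 AND 0 = 0
n4 = D OR n3 = 1 OR 0 = 1
n5 = n4 XOR n3 = 1 XOR 0 = 1
n6 = B AND n5 = 1 AND 1 = 1
So n6 = 1 as required.

A=0, B=1, C=1, D=1, E=1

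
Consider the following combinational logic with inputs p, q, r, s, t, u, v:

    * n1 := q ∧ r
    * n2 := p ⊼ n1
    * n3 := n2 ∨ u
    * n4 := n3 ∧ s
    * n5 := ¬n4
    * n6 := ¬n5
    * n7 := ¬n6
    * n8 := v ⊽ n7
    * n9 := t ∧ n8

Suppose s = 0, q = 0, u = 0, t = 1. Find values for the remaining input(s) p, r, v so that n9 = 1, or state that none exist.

no solution exists

With s = 0, q = 0, u = 0, t = 1 fixed, none of the 8 settings of p, r, v give n9 = 1.
For example, with p=0, r=0, v=1:
n1 = q ∧ r = 0 ∧ 0 = 0
n2 = p ⊼ n1 = 0 ⊼ 0 = 1
n3 = n2 ∨ u = 1 ∨ 0 = 1
n4 = n3 ∧ s = 1 ∧ 0 = 0
n5 = ¬n4 = ¬0 = 1
n6 = ¬n5 = ¬1 = 0
n7 = ¬n6 = ¬0 = 1
n8 = v ⊽ n7 = 1 ⊽ 1 = 0
n9 = t ∧ n8 = 1 ∧ 0 = 0
giving n9 = 0 ≠ 1.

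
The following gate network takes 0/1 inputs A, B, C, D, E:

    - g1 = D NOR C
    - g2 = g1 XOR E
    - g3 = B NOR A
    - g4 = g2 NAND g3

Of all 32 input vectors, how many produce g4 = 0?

4

g4 = g2 NAND g3 must be 0, so both g2 = 1 and g3 = 1.
g2 = g1 XOR E must be 1, so g1 and E differ.
g3 = B NOR A must be 1, so both B = 0 and A = 0.
Satisfying assignments:
  A=0, B=0, C=0, D=0, E=0
  A=0, B=0, C=0, D=1, E=1
  A=0, B=0, C=1, D=0, E=1
  A=0, B=0, C=1, D=1, E=1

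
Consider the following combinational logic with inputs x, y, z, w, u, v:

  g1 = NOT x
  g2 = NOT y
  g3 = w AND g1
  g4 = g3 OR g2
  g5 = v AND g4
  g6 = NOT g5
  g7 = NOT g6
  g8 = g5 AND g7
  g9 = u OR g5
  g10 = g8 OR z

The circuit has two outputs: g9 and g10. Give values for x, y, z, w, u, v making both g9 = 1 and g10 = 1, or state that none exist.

x=0, y=0, z=1, w=1, u=1, v=0

Check with x=0, y=0, z=1, w=1, u=1, v=0:
g1 = NOT x = NOT 0 = 1
g2 = NOT y = NOT 0 = 1
g3 = w AND g1 = 1 AND 1 = 1
g4 = g3 OR g2 = 1 OR 1 = 1
g5 = v AND g4 = 0 AND 1 = 0
g6 = NOT g5 = NOT 0 = 1
g7 = NOT g6 = NOT 1 = 0
g8 = g5 AND g7 = 0 AND 0 = 0
g9 = u OR g5 = 1 OR 0 = 1
g10 = g8 OR z = 0 OR 1 = 1
So g9 = 1 and g10 = 1.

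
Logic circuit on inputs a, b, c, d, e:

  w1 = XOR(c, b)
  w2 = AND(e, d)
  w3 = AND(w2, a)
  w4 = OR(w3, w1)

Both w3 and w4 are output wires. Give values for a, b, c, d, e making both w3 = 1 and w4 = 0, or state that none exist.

no solution exists

Across all 32 input combinations, none give both w3 = 1 and w4 = 0.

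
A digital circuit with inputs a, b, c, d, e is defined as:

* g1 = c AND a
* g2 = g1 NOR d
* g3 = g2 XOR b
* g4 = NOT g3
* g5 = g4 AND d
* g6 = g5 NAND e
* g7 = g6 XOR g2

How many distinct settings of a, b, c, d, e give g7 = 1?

g7 = g6 XOR g2 must be 1, so g6 and g2 differ.
Enumerating the 32 input combinations, 16 give g7 = 1 and 16 give g7 = 0.

16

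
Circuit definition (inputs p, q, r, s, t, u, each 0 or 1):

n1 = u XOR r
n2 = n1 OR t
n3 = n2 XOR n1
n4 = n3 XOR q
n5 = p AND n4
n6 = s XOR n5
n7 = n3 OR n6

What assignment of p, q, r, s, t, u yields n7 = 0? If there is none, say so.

Check with p=1 q=0 r=1 s=0 t=1 u=0:
n1 = u XOR r = 0 XOR 1 = 1
n2 = n1 OR t = 1 OR 1 = 1
n3 = n2 XOR n1 = 1 XOR 1 = 0
n4 = n3 XOR q = 0 XOR 0 = 0
n5 = p AND n4 = 1 AND 0 = 0
n6 = s XOR n5 = 0 XOR 0 = 0
n7 = n3 OR n6 = 0 OR 0 = 0
So n7 = 0 as required.

p=1 q=0 r=1 s=0 t=1 u=0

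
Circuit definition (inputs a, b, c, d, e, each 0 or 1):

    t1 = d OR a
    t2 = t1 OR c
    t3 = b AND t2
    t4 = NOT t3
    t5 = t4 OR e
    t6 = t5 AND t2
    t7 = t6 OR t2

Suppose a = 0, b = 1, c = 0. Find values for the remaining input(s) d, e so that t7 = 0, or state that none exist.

t7 = t6 OR t2 must be 0, so both t6 = 0 and t2 = 0.
Check with a = 0, b = 1, c = 0 and d=0, e=0:
t1 = d OR a = 0 OR 0 = 0
t2 = t1 OR c = 0 OR 0 = 0
t3 = b AND t2 = 1 AND 0 = 0
t4 = NOT t3 = NOT 0 = 1
t5 = t4 OR e = 1 OR 0 = 1
t6 = t5 AND t2 = 1 AND 0 = 0
t7 = t6 OR t2 = 0 OR 0 = 0
So t7 = 0.

d=0, e=0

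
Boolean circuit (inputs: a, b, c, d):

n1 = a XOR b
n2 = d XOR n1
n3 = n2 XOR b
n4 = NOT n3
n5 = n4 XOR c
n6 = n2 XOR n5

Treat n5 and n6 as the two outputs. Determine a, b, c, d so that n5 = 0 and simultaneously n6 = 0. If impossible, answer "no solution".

Check with a=1, b=0, c=1, d=1:
n1 = a XOR b = 1 XOR 0 = 1
n2 = d XOR n1 = 1 XOR 1 = 0
n3 = n2 XOR b = 0 XOR 0 = 0
n4 = NOT n3 = NOT 0 = 1
n5 = n4 XOR c = 1 XOR 1 = 0
n6 = n2 XOR n5 = 0 XOR 0 = 0
So n5 = 0 and n6 = 0.

a=1, b=0, c=1, d=1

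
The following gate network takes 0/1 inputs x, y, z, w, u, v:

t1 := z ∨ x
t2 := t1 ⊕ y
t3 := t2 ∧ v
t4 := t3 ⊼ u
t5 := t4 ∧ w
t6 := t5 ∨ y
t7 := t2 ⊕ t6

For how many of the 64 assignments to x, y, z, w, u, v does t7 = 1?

43

t7 = t2 ⊕ t6 must be 1, so t2 and t6 differ.
Enumerating the 64 input combinations, 43 give t7 = 1 and 21 give t7 = 0.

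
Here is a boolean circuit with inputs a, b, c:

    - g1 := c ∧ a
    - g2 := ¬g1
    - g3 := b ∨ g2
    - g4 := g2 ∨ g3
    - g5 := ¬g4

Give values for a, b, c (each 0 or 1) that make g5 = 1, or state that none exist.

g5 = ¬g4 must be 1, so g4 = 0.
g4 = g2 ∨ g3 must be 0, so both g2 = 0 and g3 = 0.
g2 = ¬g1 must be 0, so g1 = 1.
Check with a=1, b=0, c=1:
g1 = c ∧ a = 1 ∧ 1 = 1
g2 = ¬g1 = ¬1 = 0
g3 = b ∨ g2 = 0 ∨ 0 = 0
g4 = g2 ∨ g3 = 0 ∨ 0 = 0
g5 = ¬g4 = ¬0 = 1
So g5 = 1 as required.

a=1, b=0, c=1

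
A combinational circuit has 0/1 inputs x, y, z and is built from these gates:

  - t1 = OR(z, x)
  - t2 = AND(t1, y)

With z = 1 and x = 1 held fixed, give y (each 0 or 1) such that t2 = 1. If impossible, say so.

Check with z = 1 and x = 1 and y=1:
t1 = OR(z, x) = OR(1, 1) = 1
t2 = AND(t1, y) = AND(1, 1) = 1
So t2 = 1.

y=1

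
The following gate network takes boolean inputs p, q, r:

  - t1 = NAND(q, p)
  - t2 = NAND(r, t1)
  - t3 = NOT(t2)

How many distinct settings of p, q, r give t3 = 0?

t3 = NOT(t2) must be 0, so t2 = 1.
t2 = NAND(r, t1) must be 1, so at least one of r, t1 is 0.
Enumerating the 8 input combinations, 5 give t3 = 0 and 3 give t3 = 1.

5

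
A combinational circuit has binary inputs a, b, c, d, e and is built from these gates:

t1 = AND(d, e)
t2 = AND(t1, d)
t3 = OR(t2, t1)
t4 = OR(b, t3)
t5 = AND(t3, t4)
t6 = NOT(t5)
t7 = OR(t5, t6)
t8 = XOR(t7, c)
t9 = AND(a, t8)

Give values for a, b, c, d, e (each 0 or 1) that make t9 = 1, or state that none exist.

t9 = AND(a, t8) must be 1, so both a = 1 and t8 = 1.
t8 = XOR(t7, c) must be 1, so t7 and c differ.
Check with a=1, b=1, c=0, d=1, e=1:
t1 = AND(d, e) = AND(1, 1) = 1
t2 = AND(t1, d) = AND(1, 1) = 1
t3 = OR(t2, t1) = OR(1, 1) = 1
t4 = OR(b, t3) = OR(1, 1) = 1
t5 = AND(t3, t4) = AND(1, 1) = 1
t6 = NOT(t5) = NOT 1 = 0
t7 = OR(t5, t6) = OR(1, 0) = 1
t8 = XOR(t7, c) = XOR(1, 0) = 1
t9 = AND(a, t8) = AND(1, 1) = 1
So t9 = 1 as required.

a=1, b=1, c=0, d=1, e=1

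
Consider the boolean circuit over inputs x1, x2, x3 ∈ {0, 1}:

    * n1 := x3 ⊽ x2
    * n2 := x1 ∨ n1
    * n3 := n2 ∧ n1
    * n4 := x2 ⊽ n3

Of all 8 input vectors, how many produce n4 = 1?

2

n4 = x2 ⊽ n3 must be 1, so both x2 = 0 and n3 = 0.
n3 = n2 ∧ n1 must be 0, so at least one of n2, n1 is 0.
Satisfying assignments:
  x1=0, x2=0, x3=1
  x1=1, x2=0, x3=1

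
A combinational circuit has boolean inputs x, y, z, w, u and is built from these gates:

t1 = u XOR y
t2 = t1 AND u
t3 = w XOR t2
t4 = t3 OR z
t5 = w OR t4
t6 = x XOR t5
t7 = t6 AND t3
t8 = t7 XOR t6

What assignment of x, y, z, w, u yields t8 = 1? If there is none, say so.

x=0 y=1 z=1 w=0 u=1

Check with x=0 y=1 z=1 w=0 u=1:
t1 = u XOR y = 1 XOR 1 = 0
t2 = t1 AND u = 0 AND 1 = 0
t3 = w XOR t2 = 0 XOR 0 = 0
t4 = t3 OR z = 0 OR 1 = 1
t5 = w OR t4 = 0 OR 1 = 1
t6 = x XOR t5 = 0 XOR 1 = 1
t7 = t6 AND t3 = 1 AND 0 = 0
t8 = t7 XOR t6 = 0 XOR 1 = 1
So t8 = 1 as required.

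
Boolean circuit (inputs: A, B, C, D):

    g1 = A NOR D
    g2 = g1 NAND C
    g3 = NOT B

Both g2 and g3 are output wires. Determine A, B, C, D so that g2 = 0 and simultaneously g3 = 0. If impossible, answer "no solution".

Check with A=0, B=1, C=1, D=0:
g1 = A NOR D = 0 NOR 0 = 1
g2 = g1 NAND C = 1 NAND 1 = 0
g3 = NOT B = NOT 1 = 0
So g2 = 0 and g3 = 0.

A=0, B=1, C=1, D=0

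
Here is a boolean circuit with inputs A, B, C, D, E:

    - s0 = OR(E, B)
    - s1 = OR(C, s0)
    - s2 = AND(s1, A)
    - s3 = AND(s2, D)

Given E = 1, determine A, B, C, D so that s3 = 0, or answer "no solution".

s3 = AND(s2, D) must be 0, so at least one of s2, D is 0.
Check with E = 1 and A=0, B=1, C=1, D=1:
s0 = OR(E, B) = OR(1, 1) = 1
s1 = OR(C, s0) = OR(1, 1) = 1
s2 = AND(s1, A) = AND(1, 0) = 0
s3 = AND(s2, D) = AND(0, 1) = 0
So s3 = 0.

A=0 B=1 C=1 D=1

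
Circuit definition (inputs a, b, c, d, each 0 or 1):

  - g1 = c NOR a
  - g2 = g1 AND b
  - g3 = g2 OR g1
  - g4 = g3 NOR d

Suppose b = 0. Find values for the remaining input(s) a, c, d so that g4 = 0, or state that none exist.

a=0, c=0, d=0

g4 = g3 NOR d must be 0, so at least one of g3, d is 1.
Check with b = 0 and a=0, c=0, d=0:
g1 = c NOR a = 0 NOR 0 = 1
g2 = g1 AND b = 1 AND 0 = 0
g3 = g2 OR g1 = 0 OR 1 = 1
g4 = g3 NOR d = 1 NOR 0 = 0
So g4 = 0.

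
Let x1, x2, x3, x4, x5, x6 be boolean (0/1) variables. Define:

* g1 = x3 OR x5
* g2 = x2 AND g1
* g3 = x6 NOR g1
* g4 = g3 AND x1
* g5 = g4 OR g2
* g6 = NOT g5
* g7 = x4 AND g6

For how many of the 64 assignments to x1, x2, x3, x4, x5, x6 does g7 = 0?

g7 = x4 AND g6 must be 0, so at least one of x4, g6 is 0.
Enumerating the 64 input combinations, 46 give g7 = 0 and 18 give g7 = 1.

46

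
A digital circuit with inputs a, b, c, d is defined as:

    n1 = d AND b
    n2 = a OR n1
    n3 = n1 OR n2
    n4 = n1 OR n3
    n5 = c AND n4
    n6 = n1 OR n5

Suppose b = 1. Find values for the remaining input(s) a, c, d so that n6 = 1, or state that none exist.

n6 = n1 OR n5 must be 1, so at least one of n1, n5 is 1.
Check with b = 1 and a=1, c=0, d=1:
n1 = d AND b = 1 AND 1 = 1
n2 = a OR n1 = 1 OR 1 = 1
n3 = n1 OR n2 = 1 OR 1 = 1
n4 = n1 OR n3 = 1 OR 1 = 1
n5 = c AND n4 = 0 AND 1 = 0
n6 = n1 OR n5 = 1 OR 0 = 1
So n6 = 1.

a=1, c=0, d=1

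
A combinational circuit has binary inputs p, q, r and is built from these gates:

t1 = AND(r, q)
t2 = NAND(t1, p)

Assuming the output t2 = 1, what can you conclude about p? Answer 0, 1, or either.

either

Both values of p occur among assignments with t2 = 1:
  p=0: p=0, q=0, r=0
  p=1: p=1, q=0, r=0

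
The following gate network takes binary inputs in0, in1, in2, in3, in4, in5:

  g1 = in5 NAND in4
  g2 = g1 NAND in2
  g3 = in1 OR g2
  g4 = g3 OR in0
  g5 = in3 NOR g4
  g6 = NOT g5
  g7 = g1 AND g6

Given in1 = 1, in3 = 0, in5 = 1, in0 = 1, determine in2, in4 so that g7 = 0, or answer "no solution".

g7 = g1 AND g6 must be 0, so at least one of g1, g6 is 0.
Check with in1 = 1, in3 = 0, in5 = 1, in0 = 1 and in2=1, in4=1:
g1 = in5 NAND in4 = 1 NAND 1 = 0
g2 = g1 NAND in2 = 0 NAND 1 = 1
g3 = in1 OR g2 = 1 OR 1 = 1
g4 = g3 OR in0 = 1 OR 1 = 1
g5 = in3 NOR g4 = 0 NOR 1 = 0
g6 = NOT g5 = NOT 0 = 1
g7 = g1 AND g6 = 0 AND 1 = 0
So g7 = 0.

in2=1, in4=1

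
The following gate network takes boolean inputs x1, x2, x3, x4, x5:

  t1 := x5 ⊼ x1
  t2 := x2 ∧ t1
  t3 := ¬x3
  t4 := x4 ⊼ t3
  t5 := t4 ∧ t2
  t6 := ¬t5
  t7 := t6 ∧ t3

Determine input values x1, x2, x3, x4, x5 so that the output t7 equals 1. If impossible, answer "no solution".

x1=1, x2=0, x3=0, x4=1, x5=1

t7 = t6 ∧ t3 must be 1, so both t6 = 1 and t3 = 1.
t6 = ¬t5 must be 1, so t5 = 0.
Check with x1=1, x2=0, x3=0, x4=1, x5=1:
t1 = x5 ⊼ x1 = 1 ⊼ 1 = 0
t2 = x2 ∧ t1 = 0 ∧ 0 = 0
t3 = ¬x3 = ¬0 = 1
t4 = x4 ⊼ t3 = 1 ⊼ 1 = 0
t5 = t4 ∧ t2 = 0 ∧ 0 = 0
t6 = ¬t5 = ¬0 = 1
t7 = t6 ∧ t3 = 1 ∧ 1 = 1
So t7 = 1 as required.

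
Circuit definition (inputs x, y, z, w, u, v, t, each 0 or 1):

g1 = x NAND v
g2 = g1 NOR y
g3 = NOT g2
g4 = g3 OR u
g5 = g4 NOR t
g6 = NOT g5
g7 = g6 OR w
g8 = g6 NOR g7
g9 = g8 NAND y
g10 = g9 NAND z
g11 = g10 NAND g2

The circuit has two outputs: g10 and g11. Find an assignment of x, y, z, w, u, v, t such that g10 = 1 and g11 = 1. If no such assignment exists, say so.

Check with x=0, y=1, z=0, w=0, u=1, v=0, t=1:
g1 = x NAND v = 0 NAND 0 = 1
g2 = g1 NOR y = 1 NOR 1 = 0
g3 = NOT g2 = NOT 0 = 1
g4 = g3 OR u = 1 OR 1 = 1
g5 = g4 NOR t = 1 NOR 1 = 0
g6 = NOT g5 = NOT 0 = 1
g7 = g6 OR w = 1 OR 0 = 1
g8 = g6 NOR g7 = 1 NOR 1 = 0
g9 = g8 NAND y = 0 NAND 1 = 1
g10 = g9 NAND z = 1 NAND 0 = 1
g11 = g10 NAND g2 = 1 NAND 0 = 1
So g10 = 1 and g11 = 1.

x=0, y=1, z=0, w=0, u=1, v=0, t=1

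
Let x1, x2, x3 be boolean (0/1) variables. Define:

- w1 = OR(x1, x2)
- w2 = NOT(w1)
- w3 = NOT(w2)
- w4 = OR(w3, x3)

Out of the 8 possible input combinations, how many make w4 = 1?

7

w4 = OR(w3, x3) must be 1, so at least one of w3, x3 is 1.
Enumerating the 8 input combinations, 7 give w4 = 1 and 1 give w4 = 0.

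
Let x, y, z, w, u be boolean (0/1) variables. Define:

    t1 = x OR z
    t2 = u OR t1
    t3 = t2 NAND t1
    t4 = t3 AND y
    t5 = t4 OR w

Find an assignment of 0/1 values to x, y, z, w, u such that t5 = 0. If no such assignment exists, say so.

t5 = t4 OR w must be 0, so both t4 = 0 and w = 0.
t4 = t3 AND y must be 0, so at least one of t3, y is 0.
Check with x=1 y=0 z=0 w=0 u=0:
t1 = x OR z = 1 OR 0 = 1
t2 = u OR t1 = 0 OR 1 = 1
t3 = t2 NAND t1 = 1 NAND 1 = 0
t4 = t3 AND y = 0 AND 0 = 0
t5 = t4 OR w = 0 OR 0 = 0
So t5 = 0 as required.

x=1 y=0 z=0 w=0 u=0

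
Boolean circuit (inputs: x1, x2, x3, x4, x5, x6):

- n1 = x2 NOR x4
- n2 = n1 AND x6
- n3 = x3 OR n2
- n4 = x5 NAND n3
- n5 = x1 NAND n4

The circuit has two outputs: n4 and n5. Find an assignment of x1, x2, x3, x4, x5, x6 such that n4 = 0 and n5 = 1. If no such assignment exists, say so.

x1=1 x2=1 x3=1 x4=0 x5=1 x6=1

Check with x1=1 x2=1 x3=1 x4=0 x5=1 x6=1:
n1 = x2 NOR x4 = 1 NOR 0 = 0
n2 = n1 AND x6 = 0 AND 1 = 0
n3 = x3 OR n2 = 1 OR 0 = 1
n4 = x5 NAND n3 = 1 NAND 1 = 0
n5 = x1 NAND n4 = 1 NAND 0 = 1
So n4 = 0 and n5 = 1.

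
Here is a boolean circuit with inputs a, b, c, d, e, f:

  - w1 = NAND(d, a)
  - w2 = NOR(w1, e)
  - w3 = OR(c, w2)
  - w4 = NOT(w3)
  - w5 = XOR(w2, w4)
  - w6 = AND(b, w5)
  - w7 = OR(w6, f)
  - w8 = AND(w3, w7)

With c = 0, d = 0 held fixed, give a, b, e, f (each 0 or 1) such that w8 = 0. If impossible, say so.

Check with c = 0, d = 0 and a=0, b=0, e=0, f=1:
w1 = NAND(d, a) = NAND(0, 0) = 1
w2 = NOR(w1, e) = NOR(1, 0) = 0
w3 = OR(c, w2) = OR(0, 0) = 0
w4 = NOT(w3) = NOT 0 = 1
w5 = XOR(w2, w4) = XOR(0, 1) = 1
w6 = AND(b, w5) = AND(0, 1) = 0
w7 = OR(w6, f) = OR(0, 1) = 1
w8 = AND(w3, w7) = AND(0, 1) = 0
So w8 = 0.

a=0, b=0, e=0, f=1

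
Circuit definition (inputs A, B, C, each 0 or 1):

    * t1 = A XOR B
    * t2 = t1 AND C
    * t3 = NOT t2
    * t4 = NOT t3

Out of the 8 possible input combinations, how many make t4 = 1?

2

t4 = NOT t3 must be 1, so t3 = 0.
t3 = NOT t2 must be 0, so t2 = 1.
t2 = t1 AND C must be 1, so both t1 = 1 and C = 1.
Satisfying assignments:
  A=0, B=1, C=1
  A=1, B=0, C=1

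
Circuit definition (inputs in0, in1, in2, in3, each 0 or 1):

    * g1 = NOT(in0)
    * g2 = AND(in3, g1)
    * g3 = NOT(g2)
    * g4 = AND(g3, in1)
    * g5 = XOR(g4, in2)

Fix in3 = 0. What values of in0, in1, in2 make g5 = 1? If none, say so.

Check with in3 = 0 and in0=0, in1=1, in2=0:
g1 = NOT(in0) = NOT 0 = 1
g2 = AND(in3, g1) = AND(0, 1) = 0
g3 = NOT(g2) = NOT 0 = 1
g4 = AND(g3, in1) = AND(1, 1) = 1
g5 = XOR(g4, in2) = XOR(1, 0) = 1
So g5 = 1.

in0=0 in1=1 in2=0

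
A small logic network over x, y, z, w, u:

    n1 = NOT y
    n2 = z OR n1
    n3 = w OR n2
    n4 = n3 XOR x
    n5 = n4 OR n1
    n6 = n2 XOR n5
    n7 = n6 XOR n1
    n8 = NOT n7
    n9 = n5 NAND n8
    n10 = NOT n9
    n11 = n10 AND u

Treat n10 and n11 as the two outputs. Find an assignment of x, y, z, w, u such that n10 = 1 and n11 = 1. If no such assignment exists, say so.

x=0, y=1, z=1, w=1, u=1

Check with x=0, y=1, z=1, w=1, u=1:
n1 = NOT y = NOT 1 = 0
n2 = z OR n1 = 1 OR 0 = 1
n3 = w OR n2 = 1 OR 1 = 1
n4 = n3 XOR x = 1 XOR 0 = 1
n5 = n4 OR n1 = 1 OR 0 = 1
n6 = n2 XOR n5 = 1 XOR 1 = 0
n7 = n6 XOR n1 = 0 XOR 0 = 0
n8 = NOT n7 = NOT 0 = 1
n9 = n5 NAND n8 = 1 NAND 1 = 0
n10 = NOT n9 = NOT 0 = 1
n11 = n10 AND u = 1 AND 1 = 1
So n10 = 1 and n11 = 1.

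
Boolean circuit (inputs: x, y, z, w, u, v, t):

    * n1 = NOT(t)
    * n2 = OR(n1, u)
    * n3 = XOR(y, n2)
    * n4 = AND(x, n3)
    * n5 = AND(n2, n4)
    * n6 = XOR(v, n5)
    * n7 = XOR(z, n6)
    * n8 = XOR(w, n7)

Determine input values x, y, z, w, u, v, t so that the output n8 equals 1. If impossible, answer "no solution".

Check with x=1 y=1 z=1 w=1 u=1 v=1 t=0:
n1 = NOT(t) = NOT 0 = 1
n2 = OR(n1, u) = OR(1, 1) = 1
n3 = XOR(y, n2) = XOR(1, 1) = 0
n4 = AND(x, n3) = AND(1, 0) = 0
n5 = AND(n2, n4) = AND(1, 0) = 0
n6 = XOR(v, n5) = XOR(1, 0) = 1
n7 = XOR(z, n6) = XOR(1, 1) = 0
n8 = XOR(w, n7) = XOR(1, 0) = 1
So n8 = 1 as required.

x=1 y=1 z=1 w=1 u=1 v=1 t=0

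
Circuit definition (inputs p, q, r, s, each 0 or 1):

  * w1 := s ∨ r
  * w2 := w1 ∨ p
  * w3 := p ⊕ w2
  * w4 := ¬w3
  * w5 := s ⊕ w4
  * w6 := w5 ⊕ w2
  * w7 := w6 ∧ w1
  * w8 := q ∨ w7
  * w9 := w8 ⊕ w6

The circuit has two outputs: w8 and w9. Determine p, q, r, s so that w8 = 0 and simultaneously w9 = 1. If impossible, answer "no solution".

p=0, q=0, r=0, s=0

Check with p=0, q=0, r=0, s=0:
w1 = s ∨ r = 0 ∨ 0 = 0
w2 = w1 ∨ p = 0 ∨ 0 = 0
w3 = p ⊕ w2 = 0 ⊕ 0 = 0
w4 = ¬w3 = ¬0 = 1
w5 = s ⊕ w4 = 0 ⊕ 1 = 1
w6 = w5 ⊕ w2 = 1 ⊕ 0 = 1
w7 = w6 ∧ w1 = 1 ∧ 0 = 0
w8 = q ∨ w7 = 0 ∨ 0 = 0
w9 = w8 ⊕ w6 = 0 ⊕ 1 = 1
So w8 = 0 and w9 = 1.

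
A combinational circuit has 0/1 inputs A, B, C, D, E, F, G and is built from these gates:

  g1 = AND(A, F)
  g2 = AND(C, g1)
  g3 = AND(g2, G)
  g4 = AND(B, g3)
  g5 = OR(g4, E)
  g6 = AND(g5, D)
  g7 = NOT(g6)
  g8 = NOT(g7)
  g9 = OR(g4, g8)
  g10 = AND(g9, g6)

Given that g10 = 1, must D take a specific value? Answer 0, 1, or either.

1

g10 = AND(g9, g6) must be 1, so both g9 = 1 and g6 = 1.
Every assignment with g10 = 1 has D = 1; there are 33 such assignment(s).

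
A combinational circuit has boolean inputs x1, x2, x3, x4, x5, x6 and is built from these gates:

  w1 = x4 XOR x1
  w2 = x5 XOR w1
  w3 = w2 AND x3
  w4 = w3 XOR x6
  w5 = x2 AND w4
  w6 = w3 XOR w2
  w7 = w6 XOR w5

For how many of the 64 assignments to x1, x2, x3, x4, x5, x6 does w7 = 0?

40

w7 = w6 XOR w5 must be 0, so w6 and w5 are equal.
Enumerating the 64 input combinations, 40 give w7 = 0 and 24 give w7 = 1.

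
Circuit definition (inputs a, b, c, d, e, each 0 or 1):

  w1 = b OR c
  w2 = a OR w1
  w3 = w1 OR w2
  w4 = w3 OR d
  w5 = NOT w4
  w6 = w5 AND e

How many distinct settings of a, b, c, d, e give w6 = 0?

w6 = w5 AND e must be 0, so at least one of w5, e is 0.
Enumerating the 32 input combinations, 31 give w6 = 0 and 1 give w6 = 1.

31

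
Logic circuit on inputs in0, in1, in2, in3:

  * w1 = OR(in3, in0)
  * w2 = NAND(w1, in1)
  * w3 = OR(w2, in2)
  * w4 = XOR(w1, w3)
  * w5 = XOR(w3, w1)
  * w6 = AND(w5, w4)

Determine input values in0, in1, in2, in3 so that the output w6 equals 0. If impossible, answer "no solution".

in0=0, in1=0, in2=1, in3=1

Check with in0=0, in1=0, in2=1, in3=1:
w1 = OR(in3, in0) = OR(1, 0) = 1
w2 = NAND(w1, in1) = NAND(1, 0) = 1
w3 = OR(w2, in2) = OR(1, 1) = 1
w4 = XOR(w1, w3) = XOR(1, 1) = 0
w5 = XOR(w3, w1) = XOR(1, 1) = 0
w6 = AND(w5, w4) = AND(0, 0) = 0
So w6 = 0 as required.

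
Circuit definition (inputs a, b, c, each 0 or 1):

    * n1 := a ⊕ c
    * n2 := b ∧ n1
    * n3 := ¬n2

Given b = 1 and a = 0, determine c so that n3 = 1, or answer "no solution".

n3 = ¬n2 must be 1, so n2 = 0.
Check with b = 1 and a = 0 and c=0:
n1 = a ⊕ c = 0 ⊕ 0 = 0
n2 = b ∧ n1 = 1 ∧ 0 = 0
n3 = ¬n2 = ¬0 = 1
So n3 = 1.

c=0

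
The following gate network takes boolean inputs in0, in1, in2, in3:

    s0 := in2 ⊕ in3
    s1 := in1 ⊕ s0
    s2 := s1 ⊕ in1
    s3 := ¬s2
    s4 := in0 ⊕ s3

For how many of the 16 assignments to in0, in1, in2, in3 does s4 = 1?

s4 = in0 ⊕ s3 must be 1, so in0 and s3 differ.
Enumerating the 16 input combinations, 8 give s4 = 1 and 8 give s4 = 0.

8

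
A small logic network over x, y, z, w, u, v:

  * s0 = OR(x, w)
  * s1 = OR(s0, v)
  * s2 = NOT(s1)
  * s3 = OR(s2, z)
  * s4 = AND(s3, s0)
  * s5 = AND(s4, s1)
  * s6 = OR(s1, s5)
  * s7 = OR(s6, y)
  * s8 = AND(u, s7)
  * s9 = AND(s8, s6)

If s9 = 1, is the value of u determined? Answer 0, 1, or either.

1

s9 = AND(s8, s6) must be 1, so both s8 = 1 and s6 = 1.
s8 = AND(u, s7) must be 1, so both u = 1 and s7 = 1.
Every assignment with s9 = 1 has u = 1; there are 28 such assignment(s).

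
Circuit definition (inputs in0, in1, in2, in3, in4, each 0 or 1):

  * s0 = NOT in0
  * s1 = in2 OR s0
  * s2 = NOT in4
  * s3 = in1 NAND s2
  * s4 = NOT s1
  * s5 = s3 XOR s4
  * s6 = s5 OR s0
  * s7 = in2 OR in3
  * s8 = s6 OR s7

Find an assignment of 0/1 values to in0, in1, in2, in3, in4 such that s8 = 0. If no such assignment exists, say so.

Check with in0=1, in1=0, in2=0, in3=0, in4=0:
s0 = NOT in0 = NOT 1 = 0
s1 = in2 OR s0 = 0 OR 0 = 0
s2 = NOT in4 = NOT 0 = 1
s3 = in1 NAND s2 = 0 NAND 1 = 1
s4 = NOT s1 = NOT 0 = 1
s5 = s3 XOR s4 = 1 XOR 1 = 0
s6 = s5 OR s0 = 0 OR 0 = 0
s7 = in2 OR in3 = 0 OR 0 = 0
s8 = s6 OR s7 = 0 OR 0 = 0
So s8 = 0 as required.

in0=1, in1=0, in2=0, in3=0, in4=0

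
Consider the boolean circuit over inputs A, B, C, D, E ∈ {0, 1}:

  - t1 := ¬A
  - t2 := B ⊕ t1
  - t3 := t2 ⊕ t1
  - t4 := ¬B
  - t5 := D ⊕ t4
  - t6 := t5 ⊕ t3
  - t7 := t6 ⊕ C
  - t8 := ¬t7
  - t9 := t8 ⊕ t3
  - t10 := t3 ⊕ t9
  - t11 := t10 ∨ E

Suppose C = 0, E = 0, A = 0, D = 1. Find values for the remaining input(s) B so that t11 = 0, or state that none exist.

no solution exists

With C = 0, E = 0, A = 0, D = 1 fixed, none of the 2 settings of B give t11 = 0.
For example, with B=0:
t1 = ¬A = ¬0 = 1
t2 = B ⊕ t1 = 0 ⊕ 1 = 1
t3 = t2 ⊕ t1 = 1 ⊕ 1 = 0
t4 = ¬B = ¬0 = 1
t5 = D ⊕ t4 = 1 ⊕ 1 = 0
t6 = t5 ⊕ t3 = 0 ⊕ 0 = 0
t7 = t6 ⊕ C = 0 ⊕ 0 = 0
t8 = ¬t7 = ¬0 = 1
t9 = t8 ⊕ t3 = 1 ⊕ 0 = 1
t10 = t3 ⊕ t9 = 0 ⊕ 1 = 1
t11 = t10 ∨ E = 1 ∨ 0 = 1
giving t11 = 1 ≠ 0.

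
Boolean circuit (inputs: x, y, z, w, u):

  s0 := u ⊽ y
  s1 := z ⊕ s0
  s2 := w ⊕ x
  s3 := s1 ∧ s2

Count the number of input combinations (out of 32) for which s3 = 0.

24

s3 = s1 ∧ s2 must be 0, so at least one of s1, s2 is 0.
Enumerating the 32 input combinations, 24 give s3 = 0 and 8 give s3 = 1.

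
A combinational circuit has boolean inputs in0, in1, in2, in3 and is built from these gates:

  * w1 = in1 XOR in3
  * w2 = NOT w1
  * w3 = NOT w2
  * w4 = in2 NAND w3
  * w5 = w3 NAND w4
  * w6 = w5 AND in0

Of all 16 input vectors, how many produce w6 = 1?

w6 = w5 AND in0 must be 1, so both w5 = 1 and in0 = 1.
w5 = w3 NAND w4 must be 1, so at least one of w3, w4 is 0.
Satisfying assignments:
  in0=1, in1=0, in2=0, in3=0
  in0=1, in1=0, in2=1, in3=0
  in0=1, in1=0, in2=1, in3=1
  in0=1, in1=1, in2=0, in3=1
  in0=1, in1=1, in2=1, in3=0
  in0=1, in1=1, in2=1, in3=1

6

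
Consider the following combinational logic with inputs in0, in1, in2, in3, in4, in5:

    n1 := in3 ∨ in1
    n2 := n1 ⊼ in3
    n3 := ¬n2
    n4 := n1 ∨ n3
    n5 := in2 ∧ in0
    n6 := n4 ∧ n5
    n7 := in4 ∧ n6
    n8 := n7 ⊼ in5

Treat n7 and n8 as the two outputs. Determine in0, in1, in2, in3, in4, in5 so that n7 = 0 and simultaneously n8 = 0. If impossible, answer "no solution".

no solution exists

Across all 64 input combinations, none give both n7 = 0 and n8 = 0.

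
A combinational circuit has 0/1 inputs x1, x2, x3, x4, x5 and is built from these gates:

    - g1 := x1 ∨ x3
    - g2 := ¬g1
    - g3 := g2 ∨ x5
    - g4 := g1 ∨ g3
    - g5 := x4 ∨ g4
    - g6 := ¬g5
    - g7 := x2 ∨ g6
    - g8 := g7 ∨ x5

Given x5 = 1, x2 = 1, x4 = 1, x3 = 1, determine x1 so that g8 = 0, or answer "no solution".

With x5 = 1, x2 = 1, x4 = 1, x3 = 1 fixed, none of the 2 settings of x1 give g8 = 0.
For example, with x1=1:
g1 = x1 ∨ x3 = 1 ∨ 1 = 1
g2 = ¬g1 = ¬1 = 0
g3 = g2 ∨ x5 = 0 ∨ 1 = 1
g4 = g1 ∨ g3 = 1 ∨ 1 = 1
g5 = x4 ∨ g4 = 1 ∨ 1 = 1
g6 = ¬g5 = ¬1 = 0
g7 = x2 ∨ g6 = 1 ∨ 0 = 1
g8 = g7 ∨ x5 = 1 ∨ 1 = 1
giving g8 = 1 ≠ 0.

no solution exists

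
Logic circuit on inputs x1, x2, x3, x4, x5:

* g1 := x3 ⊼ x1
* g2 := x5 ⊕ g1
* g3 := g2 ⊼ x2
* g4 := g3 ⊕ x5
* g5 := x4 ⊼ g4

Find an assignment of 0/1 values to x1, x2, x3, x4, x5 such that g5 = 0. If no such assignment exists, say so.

x1=1, x2=0, x3=0, x4=1, x5=0

g5 = x4 ⊼ g4 must be 0, so both x4 = 1 and g4 = 1.
g4 = g3 ⊕ x5 must be 1, so g3 and x5 differ.
Check with x1=1, x2=0, x3=0, x4=1, x5=0:
g1 = x3 ⊼ x1 = 0 ⊼ 1 = 1
g2 = x5 ⊕ g1 = 0 ⊕ 1 = 1
g3 = g2 ⊼ x2 = 1 ⊼ 0 = 1
g4 = g3 ⊕ x5 = 1 ⊕ 0 = 1
g5 = x4 ⊼ g4 = 1 ⊼ 1 = 0
So g5 = 0 as required.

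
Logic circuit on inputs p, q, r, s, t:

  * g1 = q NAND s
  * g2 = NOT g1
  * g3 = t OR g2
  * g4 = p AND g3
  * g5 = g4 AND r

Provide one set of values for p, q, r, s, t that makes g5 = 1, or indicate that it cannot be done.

p=1 q=0 r=1 s=1 t=1

g5 = g4 AND r must be 1, so both g4 = 1 and r = 1.
g4 = p AND g3 must be 1, so both p = 1 and g3 = 1.
Check with p=1 q=0 r=1 s=1 t=1:
g1 = q NAND s = 0 NAND 1 = 1
g2 = NOT g1 = NOT 1 = 0
g3 = t OR g2 = 1 OR 0 = 1
g4 = p AND g3 = 1 AND 1 = 1
g5 = g4 AND r = 1 AND 1 = 1
So g5 = 1 as required.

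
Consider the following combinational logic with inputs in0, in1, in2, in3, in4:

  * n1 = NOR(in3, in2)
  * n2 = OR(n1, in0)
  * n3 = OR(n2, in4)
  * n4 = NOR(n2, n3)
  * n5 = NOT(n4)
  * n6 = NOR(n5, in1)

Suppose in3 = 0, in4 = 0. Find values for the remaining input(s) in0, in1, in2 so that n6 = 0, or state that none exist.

in0=0, in1=1, in2=1

n6 = NOR(n5, in1) must be 0, so at least one of n5, in1 is 1.
Check with in3 = 0, in4 = 0 and in0=0, in1=1, in2=1:
n1 = NOR(in3, in2) = NOR(0, 1) = 0
n2 = OR(n1, in0) = OR(0, 0) = 0
n3 = OR(n2, in4) = OR(0, 0) = 0
n4 = NOR(n2, n3) = NOR(0, 0) = 1
n5 = NOT(n4) = NOT 1 = 0
n6 = NOR(n5, in1) = NOR(0, 1) = 0
So n6 = 0.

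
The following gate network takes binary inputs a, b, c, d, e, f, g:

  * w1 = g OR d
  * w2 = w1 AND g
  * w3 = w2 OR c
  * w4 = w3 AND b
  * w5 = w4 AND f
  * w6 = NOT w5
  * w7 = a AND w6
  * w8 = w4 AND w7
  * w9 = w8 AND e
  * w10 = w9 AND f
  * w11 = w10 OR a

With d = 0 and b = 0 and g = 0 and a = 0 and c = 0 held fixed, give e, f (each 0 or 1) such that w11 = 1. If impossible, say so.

With d = 0 and b = 0 and g = 0 and a = 0 and c = 0 fixed, none of the 4 settings of e, f give w11 = 1.
For example, with e=1, f=1:
w1 = g OR d = 0 OR 0 = 0
w2 = w1 AND g = 0 AND 0 = 0
w3 = w2 OR c = 0 OR 0 = 0
w4 = w3 AND b = 0 AND 0 = 0
w5 = w4 AND f = 0 AND 1 = 0
w6 = NOT w5 = NOT 0 = 1
w7 = a AND w6 = 0 AND 1 = 0
w8 = w4 AND w7 = 0 AND 0 = 0
w9 = w8 AND e = 0 AND 1 = 0
w10 = w9 AND f = 0 AND 1 = 0
w11 = w10 OR a = 0 OR 0 = 0
giving w11 = 0 ≠ 1.

no solution exists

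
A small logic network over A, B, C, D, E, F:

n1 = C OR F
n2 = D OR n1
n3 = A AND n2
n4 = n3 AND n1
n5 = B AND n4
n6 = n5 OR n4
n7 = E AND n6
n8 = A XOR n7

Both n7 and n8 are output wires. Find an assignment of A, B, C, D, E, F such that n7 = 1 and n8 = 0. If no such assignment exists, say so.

A=1, B=0, C=1, D=1, E=1, F=0

Check with A=1, B=0, C=1, D=1, E=1, F=0:
n1 = C OR F = 1 OR 0 = 1
n2 = D OR n1 = 1 OR 1 = 1
n3 = A AND n2 = 1 AND 1 = 1
n4 = n3 AND n1 = 1 AND 1 = 1
n5 = B AND n4 = 0 AND 1 = 0
n6 = n5 OR n4 = 0 OR 1 = 1
n7 = E AND n6 = 1 AND 1 = 1
n8 = A XOR n7 = 1 XOR 1 = 0
So n7 = 1 and n8 = 0.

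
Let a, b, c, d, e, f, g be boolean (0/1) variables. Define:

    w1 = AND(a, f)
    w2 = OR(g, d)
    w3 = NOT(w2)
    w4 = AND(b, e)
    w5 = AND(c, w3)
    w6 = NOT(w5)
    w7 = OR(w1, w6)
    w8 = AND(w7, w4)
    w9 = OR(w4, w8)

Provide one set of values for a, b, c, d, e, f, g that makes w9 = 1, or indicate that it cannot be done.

Check with a=1, b=1, c=1, d=0, e=1, f=0, g=0:
w1 = AND(a, f) = AND(1, 0) = 0
w2 = OR(g, d) = OR(0, 0) = 0
w3 = NOT(w2) = NOT 0 = 1
w4 = AND(b, e) = AND(1, 1) = 1
w5 = AND(c, w3) = AND(1, 1) = 1
w6 = NOT(w5) = NOT 1 = 0
w7 = OR(w1, w6) = OR(0, 0) = 0
w8 = AND(w7, w4) = AND(0, 1) = 0
w9 = OR(w4, w8) = OR(1, 0) = 1
So w9 = 1 as required.

a=1, b=1, c=1, d=0, e=1, f=0, g=0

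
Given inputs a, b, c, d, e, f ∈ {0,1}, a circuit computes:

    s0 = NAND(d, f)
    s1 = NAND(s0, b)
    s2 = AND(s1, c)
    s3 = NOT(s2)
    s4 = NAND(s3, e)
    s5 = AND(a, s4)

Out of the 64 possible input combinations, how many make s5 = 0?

43

s5 = AND(a, s4) must be 0, so at least one of a, s4 is 0.
Enumerating the 64 input combinations, 43 give s5 = 0 and 21 give s5 = 1.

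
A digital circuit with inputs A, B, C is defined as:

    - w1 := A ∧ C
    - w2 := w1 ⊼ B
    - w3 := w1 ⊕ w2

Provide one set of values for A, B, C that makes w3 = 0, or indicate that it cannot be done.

w3 = w1 ⊕ w2 must be 0, so w1 and w2 are equal.
Check with A=1 B=0 C=1:
w1 = A ∧ C = 1 ∧ 1 = 1
w2 = w1 ⊼ B = 1 ⊼ 0 = 1
w3 = w1 ⊕ w2 = 1 ⊕ 1 = 0
So w3 = 0 as required.

A=1 B=0 C=1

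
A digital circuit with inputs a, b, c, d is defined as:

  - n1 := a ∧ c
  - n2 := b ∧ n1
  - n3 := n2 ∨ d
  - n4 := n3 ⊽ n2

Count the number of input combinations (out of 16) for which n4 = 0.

n4 = n3 ⊽ n2 must be 0, so at least one of n3, n2 is 1.
Enumerating the 16 input combinations, 9 give n4 = 0 and 7 give n4 = 1.

9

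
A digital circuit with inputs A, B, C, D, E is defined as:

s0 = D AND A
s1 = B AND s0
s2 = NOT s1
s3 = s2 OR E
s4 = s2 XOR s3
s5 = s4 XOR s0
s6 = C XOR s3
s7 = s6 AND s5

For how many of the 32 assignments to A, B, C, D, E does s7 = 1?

s7 = s6 AND s5 must be 1, so both s6 = 1 and s5 = 1.
s6 = C XOR s3 must be 1, so C and s3 differ.
s5 = s4 XOR s0 must be 1, so s4 and s0 differ.
Satisfying assignments:
  A=1, B=0, C=0, D=1, E=0
  A=1, B=0, C=0, D=1, E=1
  A=1, B=1, C=1, D=1, E=0

3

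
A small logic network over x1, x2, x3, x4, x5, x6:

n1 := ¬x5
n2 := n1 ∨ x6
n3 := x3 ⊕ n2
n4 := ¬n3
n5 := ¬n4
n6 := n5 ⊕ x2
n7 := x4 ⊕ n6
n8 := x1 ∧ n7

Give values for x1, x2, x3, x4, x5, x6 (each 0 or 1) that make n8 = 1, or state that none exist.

n8 = x1 ∧ n7 must be 1, so both x1 = 1 and n7 = 1.
Check with x1=1 x2=1 x3=1 x4=0 x5=0 x6=0:
n1 = ¬x5 = ¬0 = 1
n2 = n1 ∨ x6 = 1 ∨ 0 = 1
n3 = x3 ⊕ n2 = 1 ⊕ 1 = 0
n4 = ¬n3 = ¬0 = 1
n5 = ¬n4 = ¬1 = 0
n6 = n5 ⊕ x2 = 0 ⊕ 1 = 1
n7 = x4 ⊕ n6 = 0 ⊕ 1 = 1
n8 = x1 ∧ n7 = 1 ∧ 1 = 1
So n8 = 1 as required.

x1=1 x2=1 x3=1 x4=0 x5=0 x6=0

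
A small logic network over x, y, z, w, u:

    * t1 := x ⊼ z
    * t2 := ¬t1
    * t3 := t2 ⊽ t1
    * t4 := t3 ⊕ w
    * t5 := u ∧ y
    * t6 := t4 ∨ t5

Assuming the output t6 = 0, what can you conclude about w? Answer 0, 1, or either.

0

t6 = t4 ∨ t5 must be 0, so both t4 = 0 and t5 = 0.
t4 = t3 ⊕ w must be 0, so t3 and w are equal.
t5 = u ∧ y must be 0, so at least one of u, y is 0.
Every assignment with t6 = 0 has w = 0; there are 12 such assignment(s).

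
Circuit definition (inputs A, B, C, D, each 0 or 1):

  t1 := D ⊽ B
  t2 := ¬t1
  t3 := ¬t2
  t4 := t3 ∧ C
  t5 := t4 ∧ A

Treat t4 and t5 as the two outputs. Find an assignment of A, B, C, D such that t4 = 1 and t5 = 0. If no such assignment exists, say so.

A=0, B=0, C=1, D=0

Check with A=0, B=0, C=1, D=0:
t1 = D ⊽ B = 0 ⊽ 0 = 1
t2 = ¬t1 = ¬1 = 0
t3 = ¬t2 = ¬0 = 1
t4 = t3 ∧ C = 1 ∧ 1 = 1
t5 = t4 ∧ A = 1 ∧ 0 = 0
So t4 = 1 and t5 = 0.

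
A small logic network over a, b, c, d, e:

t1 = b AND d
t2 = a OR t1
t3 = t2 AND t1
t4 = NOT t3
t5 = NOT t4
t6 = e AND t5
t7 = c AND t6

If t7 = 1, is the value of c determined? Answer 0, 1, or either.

1

t7 = c AND t6 must be 1, so both c = 1 and t6 = 1.
t6 = e AND t5 must be 1, so both e = 1 and t5 = 1.
t5 = NOT t4 must be 1, so t4 = 0.
Every assignment with t7 = 1 has c = 1; there are 2 such assignment(s).
  a=0, b=1, c=1, d=1, e=1
  a=1, b=1, c=1, d=1, e=1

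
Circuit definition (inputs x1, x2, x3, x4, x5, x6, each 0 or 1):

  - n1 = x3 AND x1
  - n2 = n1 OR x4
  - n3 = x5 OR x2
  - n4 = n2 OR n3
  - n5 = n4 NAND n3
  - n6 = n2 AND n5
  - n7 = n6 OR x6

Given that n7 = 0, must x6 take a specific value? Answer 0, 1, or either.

n7 = n6 OR x6 must be 0, so both n6 = 0 and x6 = 0.
Every assignment with n7 = 0 has x6 = 0; there are 27 such assignment(s).

0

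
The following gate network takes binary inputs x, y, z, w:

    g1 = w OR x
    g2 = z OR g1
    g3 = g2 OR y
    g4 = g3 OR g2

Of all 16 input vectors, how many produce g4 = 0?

1

g4 = g3 OR g2 must be 0, so both g3 = 0 and g2 = 0.
g3 = g2 OR y must be 0, so both g2 = 0 and y = 0.
Satisfying assignments:
  x=0, y=0, z=0, w=0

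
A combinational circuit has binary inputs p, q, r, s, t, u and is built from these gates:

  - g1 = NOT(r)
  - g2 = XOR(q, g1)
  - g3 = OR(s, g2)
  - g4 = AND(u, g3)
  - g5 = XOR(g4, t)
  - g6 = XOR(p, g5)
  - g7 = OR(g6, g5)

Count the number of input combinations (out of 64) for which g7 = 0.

16

g7 = OR(g6, g5) must be 0, so both g6 = 0 and g5 = 0.
Enumerating the 64 input combinations, 16 give g7 = 0 and 48 give g7 = 1.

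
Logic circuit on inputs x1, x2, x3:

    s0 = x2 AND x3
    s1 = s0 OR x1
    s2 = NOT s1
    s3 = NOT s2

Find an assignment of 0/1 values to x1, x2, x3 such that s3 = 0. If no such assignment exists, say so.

Check with x1=0, x2=0, x3=1:
s0 = x2 AND x3 = 0 AND 1 = 0
s1 = s0 OR x1 = 0 OR 0 = 0
s2 = NOT s1 = NOT 0 = 1
s3 = NOT s2 = NOT 1 = 0
So s3 = 0 as required.

x1=0, x2=0, x3=1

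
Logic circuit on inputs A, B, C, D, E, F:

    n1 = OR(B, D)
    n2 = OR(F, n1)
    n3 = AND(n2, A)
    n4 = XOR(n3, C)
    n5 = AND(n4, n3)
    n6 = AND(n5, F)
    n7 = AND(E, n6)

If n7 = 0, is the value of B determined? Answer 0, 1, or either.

either

Both values of B occur among assignments with n7 = 0:
  B=0: A=0, B=0, C=0, D=0, E=0, F=0
  B=1: A=0, B=1, C=0, D=0, E=0, F=0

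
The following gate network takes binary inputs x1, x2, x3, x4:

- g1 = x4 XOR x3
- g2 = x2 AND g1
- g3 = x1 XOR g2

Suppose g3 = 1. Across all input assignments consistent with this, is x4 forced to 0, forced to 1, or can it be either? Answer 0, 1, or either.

either

Both values of x4 occur among assignments with g3 = 1:
  x4=0: x1=0, x2=1, x3=1, x4=0
  x4=1: x1=0, x2=1, x3=0, x4=1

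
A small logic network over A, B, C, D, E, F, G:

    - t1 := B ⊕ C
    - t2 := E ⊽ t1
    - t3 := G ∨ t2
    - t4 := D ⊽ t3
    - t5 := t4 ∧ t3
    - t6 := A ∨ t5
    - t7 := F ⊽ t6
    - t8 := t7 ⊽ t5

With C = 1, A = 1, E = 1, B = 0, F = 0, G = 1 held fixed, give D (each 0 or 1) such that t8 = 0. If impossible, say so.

With C = 1, A = 1, E = 1, B = 0, F = 0, G = 1 fixed, none of the 2 settings of D give t8 = 0.
For example, with D=1:
t1 = B ⊕ C = 0 ⊕ 1 = 1
t2 = E ⊽ t1 = 1 ⊽ 1 = 0
t3 = G ∨ t2 = 1 ∨ 0 = 1
t4 = D ⊽ t3 = 1 ⊽ 1 = 0
t5 = t4 ∧ t3 = 0 ∧ 1 = 0
t6 = A ∨ t5 = 1 ∨ 0 = 1
t7 = F ⊽ t6 = 0 ⊽ 1 = 0
t8 = t7 ⊽ t5 = 0 ⊽ 0 = 1
giving t8 = 1 ≠ 0.

no solution exists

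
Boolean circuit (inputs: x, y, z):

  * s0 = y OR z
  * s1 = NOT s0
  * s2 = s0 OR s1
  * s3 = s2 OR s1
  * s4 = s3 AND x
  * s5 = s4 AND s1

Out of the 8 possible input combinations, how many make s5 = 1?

1

s5 = s4 AND s1 must be 1, so both s4 = 1 and s1 = 1.
Satisfying assignments:
  x=1, y=0, z=0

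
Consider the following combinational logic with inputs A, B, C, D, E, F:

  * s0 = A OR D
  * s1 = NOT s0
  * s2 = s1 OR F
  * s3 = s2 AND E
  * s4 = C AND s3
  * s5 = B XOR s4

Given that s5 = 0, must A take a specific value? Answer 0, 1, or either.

either

Both values of A occur among assignments with s5 = 0:
  A=0: A=0, B=0, C=0, D=0, E=0, F=0
  A=1: A=1, B=0, C=0, D=0, E=0, F=0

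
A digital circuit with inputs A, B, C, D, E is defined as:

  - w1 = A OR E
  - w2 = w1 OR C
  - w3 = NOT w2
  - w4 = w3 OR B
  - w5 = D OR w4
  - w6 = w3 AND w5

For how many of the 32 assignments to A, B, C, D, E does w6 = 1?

w6 = w3 AND w5 must be 1, so both w3 = 1 and w5 = 1.
Satisfying assignments:
  A=0, B=0, C=0, D=0, E=0
  A=0, B=0, C=0, D=1, E=0
  A=0, B=1, C=0, D=0, E=0
  A=0, B=1, C=0, D=1, E=0

4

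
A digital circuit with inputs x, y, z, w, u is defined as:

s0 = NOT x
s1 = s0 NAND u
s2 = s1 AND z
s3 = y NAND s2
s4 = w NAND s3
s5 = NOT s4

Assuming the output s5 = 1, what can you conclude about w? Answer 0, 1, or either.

1

s5 = NOT s4 must be 1, so s4 = 0.
s4 = w NAND s3 must be 0, so both w = 1 and s3 = 1.
Every assignment with s5 = 1 has w = 1; there are 13 such assignment(s).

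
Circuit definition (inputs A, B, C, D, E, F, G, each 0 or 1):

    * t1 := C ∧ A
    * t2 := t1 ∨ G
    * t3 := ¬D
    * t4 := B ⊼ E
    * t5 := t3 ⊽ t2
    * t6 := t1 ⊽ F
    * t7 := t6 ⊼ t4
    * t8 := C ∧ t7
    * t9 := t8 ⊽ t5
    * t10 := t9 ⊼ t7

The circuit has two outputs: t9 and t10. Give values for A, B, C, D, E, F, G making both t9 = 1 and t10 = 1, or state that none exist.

A=0, B=0, C=0, D=0, E=0, F=0, G=0

Check with A=0, B=0, C=0, D=0, E=0, F=0, G=0:
t1 = C ∧ A = 0 ∧ 0 = 0
t2 = t1 ∨ G = 0 ∨ 0 = 0
t3 = ¬D = ¬0 = 1
t4 = B ⊼ E = 0 ⊼ 0 = 1
t5 = t3 ⊽ t2 = 1 ⊽ 0 = 0
t6 = t1 ⊽ F = 0 ⊽ 0 = 1
t7 = t6 ⊼ t4 = 1 ⊼ 1 = 0
t8 = C ∧ t7 = 0 ∧ 0 = 0
t9 = t8 ⊽ t5 = 0 ⊽ 0 = 1
t10 = t9 ⊼ t7 = 1 ⊼ 0 = 1
So t9 = 1 and t10 = 1.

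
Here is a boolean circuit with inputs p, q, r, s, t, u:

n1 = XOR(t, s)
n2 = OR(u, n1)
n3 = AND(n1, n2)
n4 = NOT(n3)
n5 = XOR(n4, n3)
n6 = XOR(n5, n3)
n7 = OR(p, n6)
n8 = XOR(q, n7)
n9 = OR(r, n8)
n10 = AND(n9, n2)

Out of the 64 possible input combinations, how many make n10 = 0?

28

n10 = AND(n9, n2) must be 0, so at least one of n9, n2 is 0.
Enumerating the 64 input combinations, 28 give n10 = 0 and 36 give n10 = 1.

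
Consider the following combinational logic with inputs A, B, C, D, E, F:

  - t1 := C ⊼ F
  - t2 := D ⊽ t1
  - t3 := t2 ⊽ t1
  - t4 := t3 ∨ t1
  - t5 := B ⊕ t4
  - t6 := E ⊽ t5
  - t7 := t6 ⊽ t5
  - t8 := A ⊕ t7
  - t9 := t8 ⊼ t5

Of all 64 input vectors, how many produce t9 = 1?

48

t9 = t8 ⊼ t5 must be 1, so at least one of t8, t5 is 0.
Enumerating the 64 input combinations, 48 give t9 = 1 and 16 give t9 = 0.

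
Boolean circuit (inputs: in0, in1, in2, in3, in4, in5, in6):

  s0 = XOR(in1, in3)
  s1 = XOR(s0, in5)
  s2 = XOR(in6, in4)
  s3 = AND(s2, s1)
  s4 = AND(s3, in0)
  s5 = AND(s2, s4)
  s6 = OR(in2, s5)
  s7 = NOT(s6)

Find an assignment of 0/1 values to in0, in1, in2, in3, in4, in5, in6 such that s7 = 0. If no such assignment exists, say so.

in0=1 in1=1 in2=0 in3=1 in4=1 in5=1 in6=0

s7 = NOT(s6) must be 0, so s6 = 1.
s6 = OR(in2, s5) must be 1, so at least one of in2, s5 is 1.
Check with in0=1 in1=1 in2=0 in3=1 in4=1 in5=1 in6=0:
s0 = XOR(in1, in3) = XOR(1, 1) = 0
s1 = XOR(s0, in5) = XOR(0, 1) = 1
s2 = XOR(in6, in4) = XOR(0, 1) = 1
s3 = AND(s2, s1) = AND(1, 1) = 1
s4 = AND(s3, in0) = AND(1, 1) = 1
s5 = AND(s2, s4) = AND(1, 1) = 1
s6 = OR(in2, s5) = OR(0, 1) = 1
s7 = NOT(s6) = NOT 1 = 0
So s7 = 0 as required.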